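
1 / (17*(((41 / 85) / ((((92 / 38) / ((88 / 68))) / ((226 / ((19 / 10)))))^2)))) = 152881 / 5067760720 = 0.00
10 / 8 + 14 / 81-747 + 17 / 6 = -240649 / 324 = -742.74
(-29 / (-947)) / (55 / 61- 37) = -1769 / 2085294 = -0.00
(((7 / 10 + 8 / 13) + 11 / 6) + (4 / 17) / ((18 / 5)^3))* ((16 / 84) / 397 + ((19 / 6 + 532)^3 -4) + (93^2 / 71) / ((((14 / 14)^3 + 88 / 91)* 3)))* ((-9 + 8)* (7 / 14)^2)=-5941135902779697066049453 / 49162444706007360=-120847039.61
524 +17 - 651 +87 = -23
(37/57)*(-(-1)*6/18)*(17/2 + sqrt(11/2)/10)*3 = 37*sqrt(22)/1140 + 629/114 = 5.67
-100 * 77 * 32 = -246400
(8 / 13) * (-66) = -528 / 13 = -40.62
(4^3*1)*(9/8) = 72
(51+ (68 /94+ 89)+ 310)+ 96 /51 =361632 /799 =452.61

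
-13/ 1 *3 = -39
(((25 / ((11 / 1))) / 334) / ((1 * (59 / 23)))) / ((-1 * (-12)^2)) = -575 / 31214304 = -0.00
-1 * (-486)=486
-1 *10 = -10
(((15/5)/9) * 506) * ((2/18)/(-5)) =-506/135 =-3.75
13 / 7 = 1.86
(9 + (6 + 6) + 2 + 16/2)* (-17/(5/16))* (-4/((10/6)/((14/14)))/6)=16864/25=674.56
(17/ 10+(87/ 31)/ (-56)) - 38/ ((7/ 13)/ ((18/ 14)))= -5412793/ 60760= -89.08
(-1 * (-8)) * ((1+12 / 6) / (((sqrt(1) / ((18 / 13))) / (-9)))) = -3888 / 13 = -299.08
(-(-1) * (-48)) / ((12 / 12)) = -48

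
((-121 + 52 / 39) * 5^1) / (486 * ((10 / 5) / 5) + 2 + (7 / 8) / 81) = -1938600 / 636371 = -3.05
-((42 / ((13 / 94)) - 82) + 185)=-5287 / 13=-406.69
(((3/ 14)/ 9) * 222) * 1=5.29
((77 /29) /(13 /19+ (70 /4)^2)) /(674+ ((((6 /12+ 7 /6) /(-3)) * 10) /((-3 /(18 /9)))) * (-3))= 0.00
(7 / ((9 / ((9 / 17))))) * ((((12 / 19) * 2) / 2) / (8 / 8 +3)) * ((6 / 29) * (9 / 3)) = 378 / 9367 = 0.04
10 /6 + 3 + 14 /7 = 20 /3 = 6.67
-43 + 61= 18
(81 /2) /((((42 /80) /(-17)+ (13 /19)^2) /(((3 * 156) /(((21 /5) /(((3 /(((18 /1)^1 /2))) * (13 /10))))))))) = 3360375720 /751373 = 4472.31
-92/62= -46/31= -1.48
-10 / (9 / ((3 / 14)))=-0.24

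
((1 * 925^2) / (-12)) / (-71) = 855625 / 852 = 1004.25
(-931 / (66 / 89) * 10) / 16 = -414295 / 528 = -784.65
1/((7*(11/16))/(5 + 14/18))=832/693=1.20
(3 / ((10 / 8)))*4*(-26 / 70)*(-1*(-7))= -624 / 25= -24.96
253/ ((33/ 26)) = 598/ 3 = 199.33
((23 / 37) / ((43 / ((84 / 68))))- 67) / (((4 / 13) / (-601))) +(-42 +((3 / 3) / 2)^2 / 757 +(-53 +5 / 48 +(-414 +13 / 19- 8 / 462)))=130324.64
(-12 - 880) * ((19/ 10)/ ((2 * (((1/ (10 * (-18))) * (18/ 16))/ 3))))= 406752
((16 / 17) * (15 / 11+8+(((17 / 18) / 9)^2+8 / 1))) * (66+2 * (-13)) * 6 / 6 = 802525280 / 1226907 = 654.10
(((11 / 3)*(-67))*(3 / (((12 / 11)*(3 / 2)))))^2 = 65723449 / 324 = 202850.15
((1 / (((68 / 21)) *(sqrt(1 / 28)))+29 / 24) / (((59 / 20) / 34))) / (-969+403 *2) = -420 *sqrt(7) / 9617 - 2465 / 28851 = -0.20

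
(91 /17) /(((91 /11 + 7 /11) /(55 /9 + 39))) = 4147 /153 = 27.10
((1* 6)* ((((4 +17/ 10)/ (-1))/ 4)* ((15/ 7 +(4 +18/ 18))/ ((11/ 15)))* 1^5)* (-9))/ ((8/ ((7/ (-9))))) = -12825/ 176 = -72.87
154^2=23716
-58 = -58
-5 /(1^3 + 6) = -5 /7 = -0.71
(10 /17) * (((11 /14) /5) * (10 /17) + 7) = 8440 /2023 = 4.17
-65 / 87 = -0.75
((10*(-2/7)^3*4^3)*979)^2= 213558600.16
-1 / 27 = -0.04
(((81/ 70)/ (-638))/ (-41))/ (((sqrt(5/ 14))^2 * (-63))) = -0.00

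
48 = 48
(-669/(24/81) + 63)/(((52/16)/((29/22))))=-509211/572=-890.23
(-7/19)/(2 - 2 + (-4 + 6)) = -7/38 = -0.18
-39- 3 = -42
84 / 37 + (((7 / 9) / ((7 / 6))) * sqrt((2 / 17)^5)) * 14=112 * sqrt(34) / 14739 + 84 / 37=2.31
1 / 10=0.10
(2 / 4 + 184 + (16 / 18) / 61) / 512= 202597 / 562176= 0.36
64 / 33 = 1.94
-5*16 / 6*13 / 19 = -520 / 57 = -9.12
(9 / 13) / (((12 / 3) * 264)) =3 / 4576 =0.00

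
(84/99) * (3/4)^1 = 7/11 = 0.64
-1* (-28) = 28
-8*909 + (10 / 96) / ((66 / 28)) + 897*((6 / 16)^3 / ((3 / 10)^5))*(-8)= -129096889 / 792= -163001.12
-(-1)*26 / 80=13 / 40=0.32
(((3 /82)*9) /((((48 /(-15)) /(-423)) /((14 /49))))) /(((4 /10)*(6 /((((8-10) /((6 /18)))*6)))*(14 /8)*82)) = -856575 /658952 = -1.30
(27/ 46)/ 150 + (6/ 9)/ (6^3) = 326/ 46575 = 0.01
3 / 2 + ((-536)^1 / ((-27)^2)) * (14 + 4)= -1901 / 162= -11.73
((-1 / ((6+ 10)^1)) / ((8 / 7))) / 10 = -7 / 1280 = -0.01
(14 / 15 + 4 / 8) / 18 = 43 / 540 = 0.08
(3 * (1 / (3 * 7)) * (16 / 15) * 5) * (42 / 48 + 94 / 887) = 13922 / 18627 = 0.75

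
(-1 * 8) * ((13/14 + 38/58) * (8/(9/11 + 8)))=-226336/19691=-11.49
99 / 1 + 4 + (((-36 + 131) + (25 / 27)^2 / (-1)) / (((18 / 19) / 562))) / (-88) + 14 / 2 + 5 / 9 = -524.08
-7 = -7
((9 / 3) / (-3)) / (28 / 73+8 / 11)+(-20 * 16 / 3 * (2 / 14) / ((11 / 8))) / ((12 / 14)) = -1221257 / 88308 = -13.83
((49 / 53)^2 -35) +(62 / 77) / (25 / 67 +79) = -19631885809 / 575123087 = -34.14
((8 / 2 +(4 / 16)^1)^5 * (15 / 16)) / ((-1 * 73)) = -21297855 / 1196032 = -17.81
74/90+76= 3457/45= 76.82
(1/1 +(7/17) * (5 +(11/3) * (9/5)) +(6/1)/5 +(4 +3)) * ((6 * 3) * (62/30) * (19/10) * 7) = 14694372/2125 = 6915.00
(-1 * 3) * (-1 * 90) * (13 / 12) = 585 / 2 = 292.50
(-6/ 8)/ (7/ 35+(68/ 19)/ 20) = -95/ 48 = -1.98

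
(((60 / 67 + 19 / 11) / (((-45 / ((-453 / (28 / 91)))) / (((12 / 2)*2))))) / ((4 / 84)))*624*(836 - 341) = 447505675344 / 67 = 6679189184.24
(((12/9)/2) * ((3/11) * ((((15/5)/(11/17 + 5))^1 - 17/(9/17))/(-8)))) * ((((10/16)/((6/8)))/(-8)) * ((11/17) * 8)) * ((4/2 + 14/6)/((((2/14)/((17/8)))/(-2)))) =4138225/82944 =49.89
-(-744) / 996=0.75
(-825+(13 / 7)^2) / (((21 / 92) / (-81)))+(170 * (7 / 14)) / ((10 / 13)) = 200067611 / 686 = 291643.75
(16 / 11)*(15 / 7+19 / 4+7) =1556 / 77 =20.21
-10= -10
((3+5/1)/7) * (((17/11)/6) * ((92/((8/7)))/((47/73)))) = 57086/1551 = 36.81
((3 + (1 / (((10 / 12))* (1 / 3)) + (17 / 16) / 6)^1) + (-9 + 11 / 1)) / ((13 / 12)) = 4213 / 520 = 8.10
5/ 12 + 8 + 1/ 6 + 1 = 115/ 12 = 9.58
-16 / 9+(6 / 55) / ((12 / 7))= -1697 / 990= -1.71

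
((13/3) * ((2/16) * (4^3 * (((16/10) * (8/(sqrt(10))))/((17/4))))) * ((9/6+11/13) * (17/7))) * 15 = 2821.84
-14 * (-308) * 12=51744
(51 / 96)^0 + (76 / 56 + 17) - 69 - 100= -2095 / 14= -149.64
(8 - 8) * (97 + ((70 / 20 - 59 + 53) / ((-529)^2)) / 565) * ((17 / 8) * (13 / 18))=0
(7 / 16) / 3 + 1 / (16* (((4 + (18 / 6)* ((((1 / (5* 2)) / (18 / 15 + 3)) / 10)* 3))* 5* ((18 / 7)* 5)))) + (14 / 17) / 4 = 2425381 / 6891120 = 0.35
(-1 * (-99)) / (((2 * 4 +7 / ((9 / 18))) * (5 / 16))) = 72 / 5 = 14.40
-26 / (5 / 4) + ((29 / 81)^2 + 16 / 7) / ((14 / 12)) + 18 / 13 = -120827516 / 6965595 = -17.35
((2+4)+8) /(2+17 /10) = 140 /37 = 3.78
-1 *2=-2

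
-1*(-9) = 9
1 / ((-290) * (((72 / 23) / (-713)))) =16399 / 20880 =0.79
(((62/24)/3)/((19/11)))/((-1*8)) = -341/5472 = -0.06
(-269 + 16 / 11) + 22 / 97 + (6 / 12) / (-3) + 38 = -1469165 / 6402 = -229.49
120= 120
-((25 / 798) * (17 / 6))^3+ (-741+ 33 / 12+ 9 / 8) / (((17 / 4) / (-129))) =41749689897606743 / 1865998741824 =22373.91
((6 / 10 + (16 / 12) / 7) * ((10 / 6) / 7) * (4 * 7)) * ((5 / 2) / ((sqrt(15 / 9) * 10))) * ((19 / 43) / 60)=1577 * sqrt(15) / 812700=0.01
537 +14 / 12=3229 / 6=538.17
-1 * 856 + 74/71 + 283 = -40609/71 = -571.96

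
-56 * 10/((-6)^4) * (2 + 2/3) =-1.15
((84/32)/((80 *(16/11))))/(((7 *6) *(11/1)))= 1/20480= 0.00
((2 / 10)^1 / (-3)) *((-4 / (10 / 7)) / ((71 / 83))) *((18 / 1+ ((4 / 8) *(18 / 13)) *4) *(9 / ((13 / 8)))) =25.10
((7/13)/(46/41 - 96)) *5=-287/10114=-0.03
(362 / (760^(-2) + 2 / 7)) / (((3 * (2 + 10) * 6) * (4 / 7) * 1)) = 320170900 / 31190589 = 10.26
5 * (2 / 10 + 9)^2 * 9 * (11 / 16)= 52371 / 20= 2618.55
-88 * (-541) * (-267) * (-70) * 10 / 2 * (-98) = -435998824800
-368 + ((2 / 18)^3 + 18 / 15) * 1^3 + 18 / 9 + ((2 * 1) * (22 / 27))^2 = -1320011 / 3645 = -362.14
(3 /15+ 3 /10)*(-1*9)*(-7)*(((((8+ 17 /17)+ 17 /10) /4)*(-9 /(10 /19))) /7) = -205.84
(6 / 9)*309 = 206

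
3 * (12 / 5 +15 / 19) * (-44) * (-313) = 12518748 / 95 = 131776.29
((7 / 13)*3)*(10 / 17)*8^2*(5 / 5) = 13440 / 221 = 60.81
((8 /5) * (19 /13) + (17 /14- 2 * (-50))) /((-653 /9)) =-848097 /594230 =-1.43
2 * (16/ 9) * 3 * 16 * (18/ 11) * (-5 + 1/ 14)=-105984/ 77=-1376.42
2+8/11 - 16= -146/11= -13.27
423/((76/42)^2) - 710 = -580.82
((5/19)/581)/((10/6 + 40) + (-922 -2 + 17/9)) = -45/87473036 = -0.00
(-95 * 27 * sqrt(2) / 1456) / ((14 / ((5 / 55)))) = -2565 * sqrt(2) / 224224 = -0.02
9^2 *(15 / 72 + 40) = 26055 / 8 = 3256.88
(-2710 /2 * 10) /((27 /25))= -338750 /27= -12546.30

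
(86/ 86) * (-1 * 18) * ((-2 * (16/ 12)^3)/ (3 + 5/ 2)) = 512/ 33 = 15.52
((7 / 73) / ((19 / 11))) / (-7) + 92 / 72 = 31703 / 24966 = 1.27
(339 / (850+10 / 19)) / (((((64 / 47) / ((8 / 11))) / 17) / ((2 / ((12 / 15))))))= 9.05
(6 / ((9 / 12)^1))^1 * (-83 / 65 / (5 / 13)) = -664 / 25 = -26.56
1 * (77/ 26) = 2.96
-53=-53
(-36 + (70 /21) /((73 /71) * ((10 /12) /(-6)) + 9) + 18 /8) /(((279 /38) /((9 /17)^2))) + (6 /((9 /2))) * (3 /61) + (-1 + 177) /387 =-7216996766477 /9576075726414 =-0.75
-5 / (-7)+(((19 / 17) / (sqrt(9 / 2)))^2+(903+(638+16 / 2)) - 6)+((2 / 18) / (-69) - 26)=1907025359 / 1256283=1517.99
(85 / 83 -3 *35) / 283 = -0.37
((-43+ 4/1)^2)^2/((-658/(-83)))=192015603/658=291817.03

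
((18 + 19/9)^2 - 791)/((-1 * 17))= 31310/1377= 22.74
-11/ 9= -1.22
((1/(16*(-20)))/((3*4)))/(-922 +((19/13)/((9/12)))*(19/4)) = 13/45564160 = 0.00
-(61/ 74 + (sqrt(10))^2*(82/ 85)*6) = -73853/ 1258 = -58.71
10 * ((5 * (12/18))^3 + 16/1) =14320/27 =530.37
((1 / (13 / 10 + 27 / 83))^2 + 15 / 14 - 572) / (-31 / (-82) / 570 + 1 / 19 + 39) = -17879310495390 / 1223812054003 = -14.61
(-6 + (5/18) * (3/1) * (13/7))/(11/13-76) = 0.06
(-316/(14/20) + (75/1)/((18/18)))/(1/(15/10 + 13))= -76415/14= -5458.21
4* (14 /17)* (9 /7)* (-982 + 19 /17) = -1200600 /289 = -4154.33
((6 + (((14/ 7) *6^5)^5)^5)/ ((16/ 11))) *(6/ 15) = 3427826871975974663771231676422092959754975279174069886154172567520980632977086998571910941011827937509409/ 20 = 171391343598798733188561600000000000000000000000000000000000000000000000000000000000000000000000000000000.00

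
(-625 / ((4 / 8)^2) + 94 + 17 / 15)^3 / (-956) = 46940399921017 / 3226500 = 14548396.07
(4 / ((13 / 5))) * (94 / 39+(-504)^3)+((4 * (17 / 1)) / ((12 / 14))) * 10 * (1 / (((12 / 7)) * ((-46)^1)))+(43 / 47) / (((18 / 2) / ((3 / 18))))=-971526003801482 / 4932603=-196960104.80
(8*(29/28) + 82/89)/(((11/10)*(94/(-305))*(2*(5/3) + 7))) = -26242200/9984821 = -2.63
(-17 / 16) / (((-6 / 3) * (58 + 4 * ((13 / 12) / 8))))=51 / 5620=0.01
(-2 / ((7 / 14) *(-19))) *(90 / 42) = 60 / 133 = 0.45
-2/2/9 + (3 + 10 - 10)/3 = 8/9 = 0.89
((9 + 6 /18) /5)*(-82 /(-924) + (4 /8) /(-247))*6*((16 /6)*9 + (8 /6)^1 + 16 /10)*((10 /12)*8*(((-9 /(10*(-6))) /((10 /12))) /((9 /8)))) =255870976 /9169875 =27.90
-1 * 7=-7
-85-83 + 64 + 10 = -94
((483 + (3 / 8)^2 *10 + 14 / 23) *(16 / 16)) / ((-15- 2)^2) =356971 / 212704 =1.68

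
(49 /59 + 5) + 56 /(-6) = -620 /177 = -3.50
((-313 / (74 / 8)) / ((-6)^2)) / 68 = -313 / 22644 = -0.01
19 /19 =1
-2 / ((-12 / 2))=1 / 3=0.33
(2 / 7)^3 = 8 / 343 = 0.02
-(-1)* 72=72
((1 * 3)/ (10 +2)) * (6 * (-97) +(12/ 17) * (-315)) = -6837/ 34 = -201.09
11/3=3.67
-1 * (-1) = 1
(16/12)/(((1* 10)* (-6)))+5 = 224/45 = 4.98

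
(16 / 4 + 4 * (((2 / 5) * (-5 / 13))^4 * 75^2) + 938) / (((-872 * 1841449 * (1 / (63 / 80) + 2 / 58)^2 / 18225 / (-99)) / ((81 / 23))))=6650155214323412593725 / 2994990950768469344588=2.22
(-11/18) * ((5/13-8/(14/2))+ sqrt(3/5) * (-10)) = 253/546+ 11 * sqrt(15)/9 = 5.20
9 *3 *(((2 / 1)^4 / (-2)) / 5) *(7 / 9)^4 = -19208 / 1215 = -15.81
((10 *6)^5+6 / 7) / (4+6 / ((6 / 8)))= 907200001 / 14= 64800000.07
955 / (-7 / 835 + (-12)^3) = -0.55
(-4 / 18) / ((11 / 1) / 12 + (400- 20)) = -8 / 13713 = -0.00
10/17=0.59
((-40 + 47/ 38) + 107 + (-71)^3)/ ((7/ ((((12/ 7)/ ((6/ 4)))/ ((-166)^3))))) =1942575/ 152095342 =0.01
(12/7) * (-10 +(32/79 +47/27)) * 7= -94.25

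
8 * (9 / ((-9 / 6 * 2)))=-24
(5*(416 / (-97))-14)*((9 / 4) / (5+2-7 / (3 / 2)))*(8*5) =-928260 / 679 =-1367.10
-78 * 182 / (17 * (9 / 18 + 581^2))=-9464 / 3825697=-0.00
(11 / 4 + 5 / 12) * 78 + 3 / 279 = 22972 / 93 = 247.01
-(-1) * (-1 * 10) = -10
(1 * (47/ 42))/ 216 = 47/ 9072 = 0.01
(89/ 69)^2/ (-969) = -7921/ 4613409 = -0.00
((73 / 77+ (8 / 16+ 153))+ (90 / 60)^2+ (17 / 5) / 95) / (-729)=-7643387 / 35550900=-0.21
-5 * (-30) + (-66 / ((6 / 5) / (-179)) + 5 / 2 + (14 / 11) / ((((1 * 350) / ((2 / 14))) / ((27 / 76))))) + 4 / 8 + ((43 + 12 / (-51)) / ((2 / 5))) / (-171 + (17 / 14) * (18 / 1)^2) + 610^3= 879003279284887013 / 3872414700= 226990998.48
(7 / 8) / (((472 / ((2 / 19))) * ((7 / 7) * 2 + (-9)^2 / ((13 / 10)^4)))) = 199927 / 31105400384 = 0.00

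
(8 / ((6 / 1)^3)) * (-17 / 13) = -17 / 351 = -0.05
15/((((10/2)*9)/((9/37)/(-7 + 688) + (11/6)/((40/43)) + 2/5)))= 4779751/6047280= 0.79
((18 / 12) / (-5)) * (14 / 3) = -7 / 5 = -1.40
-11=-11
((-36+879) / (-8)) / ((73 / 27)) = -22761 / 584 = -38.97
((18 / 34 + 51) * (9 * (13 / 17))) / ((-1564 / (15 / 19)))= -0.18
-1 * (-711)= 711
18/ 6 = 3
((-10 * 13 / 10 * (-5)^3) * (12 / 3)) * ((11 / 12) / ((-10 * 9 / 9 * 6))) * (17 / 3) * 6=-60775 / 18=-3376.39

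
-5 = -5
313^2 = 97969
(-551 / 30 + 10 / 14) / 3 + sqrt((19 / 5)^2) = -1313 / 630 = -2.08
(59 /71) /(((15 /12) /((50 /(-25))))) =-472 /355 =-1.33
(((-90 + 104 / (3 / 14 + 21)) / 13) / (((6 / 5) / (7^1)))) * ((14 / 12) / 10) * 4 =-619213 / 34749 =-17.82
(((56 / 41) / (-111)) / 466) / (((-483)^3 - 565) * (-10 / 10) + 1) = -28 / 119483058295599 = -0.00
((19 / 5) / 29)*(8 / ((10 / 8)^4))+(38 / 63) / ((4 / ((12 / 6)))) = 4173331 / 5709375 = 0.73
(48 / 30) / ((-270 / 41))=-164 / 675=-0.24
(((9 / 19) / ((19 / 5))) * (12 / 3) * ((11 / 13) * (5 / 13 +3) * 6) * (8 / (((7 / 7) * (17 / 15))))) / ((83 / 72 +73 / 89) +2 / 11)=4421458483200 / 157532132017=28.07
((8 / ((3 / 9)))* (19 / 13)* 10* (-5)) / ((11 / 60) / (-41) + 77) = -56088000 / 2462317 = -22.78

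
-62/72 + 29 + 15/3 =33.14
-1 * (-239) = 239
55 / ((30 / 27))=99 / 2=49.50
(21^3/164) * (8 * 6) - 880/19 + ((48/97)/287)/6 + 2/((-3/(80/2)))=4185332012/1586823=2637.55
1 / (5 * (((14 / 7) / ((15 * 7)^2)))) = 2205 / 2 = 1102.50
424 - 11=413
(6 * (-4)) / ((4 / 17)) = -102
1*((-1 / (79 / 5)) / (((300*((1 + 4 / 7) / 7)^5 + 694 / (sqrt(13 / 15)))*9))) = 14785199431177175 / 6831079312149911817034299 - 27687916405271364347*sqrt(195) / 40986475872899470902205794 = -0.00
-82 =-82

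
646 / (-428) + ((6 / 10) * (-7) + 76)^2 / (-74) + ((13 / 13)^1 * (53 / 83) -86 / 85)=-9991939366 / 139653725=-71.55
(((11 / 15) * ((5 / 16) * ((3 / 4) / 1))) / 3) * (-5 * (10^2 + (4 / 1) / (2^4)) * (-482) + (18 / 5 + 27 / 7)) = 186039667 / 13440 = 13842.24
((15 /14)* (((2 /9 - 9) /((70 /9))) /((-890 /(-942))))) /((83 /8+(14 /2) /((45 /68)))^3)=-260403465600 /1871623156482527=-0.00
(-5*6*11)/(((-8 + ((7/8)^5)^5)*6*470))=207784125246264389402624/14141848155347686452459639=0.01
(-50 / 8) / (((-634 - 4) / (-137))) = -3425 / 2552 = -1.34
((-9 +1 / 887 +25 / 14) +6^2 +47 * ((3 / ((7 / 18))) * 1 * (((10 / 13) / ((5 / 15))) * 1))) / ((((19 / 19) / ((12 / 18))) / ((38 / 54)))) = 2654671165 / 6538077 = 406.03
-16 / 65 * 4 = -64 / 65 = -0.98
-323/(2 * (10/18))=-2907/10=-290.70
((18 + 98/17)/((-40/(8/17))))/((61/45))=-3636/17629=-0.21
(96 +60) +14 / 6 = 475 / 3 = 158.33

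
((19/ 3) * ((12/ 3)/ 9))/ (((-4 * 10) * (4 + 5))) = -19/ 2430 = -0.01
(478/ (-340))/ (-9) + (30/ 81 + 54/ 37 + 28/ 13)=9139997/ 2207790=4.14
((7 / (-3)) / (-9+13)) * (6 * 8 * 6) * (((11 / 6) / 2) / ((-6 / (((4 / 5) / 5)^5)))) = 78848 / 29296875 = 0.00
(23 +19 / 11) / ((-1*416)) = -17 / 286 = -0.06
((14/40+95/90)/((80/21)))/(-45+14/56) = -1771/214800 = -0.01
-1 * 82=-82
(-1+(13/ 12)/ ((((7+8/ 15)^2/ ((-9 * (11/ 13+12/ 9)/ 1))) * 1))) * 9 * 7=-4422663/ 51076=-86.59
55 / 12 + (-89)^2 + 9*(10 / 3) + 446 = 100819 / 12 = 8401.58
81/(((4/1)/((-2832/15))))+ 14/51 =-974846/255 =-3822.93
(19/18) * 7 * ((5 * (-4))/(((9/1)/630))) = -93100/9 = -10344.44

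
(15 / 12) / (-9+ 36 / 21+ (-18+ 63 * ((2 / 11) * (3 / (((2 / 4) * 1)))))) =77 / 2676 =0.03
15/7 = 2.14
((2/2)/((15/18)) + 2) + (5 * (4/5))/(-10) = 14/5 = 2.80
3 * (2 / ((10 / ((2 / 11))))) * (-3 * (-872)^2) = -13686912 / 55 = -248852.95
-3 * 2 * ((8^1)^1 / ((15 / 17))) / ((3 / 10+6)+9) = -32 / 9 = -3.56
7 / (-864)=-7 / 864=-0.01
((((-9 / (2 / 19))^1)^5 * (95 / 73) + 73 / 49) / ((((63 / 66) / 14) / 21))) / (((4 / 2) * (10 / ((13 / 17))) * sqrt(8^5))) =-97327658354480411 * sqrt(2) / 355819520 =-386831207.12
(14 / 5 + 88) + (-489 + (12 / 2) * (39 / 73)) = -144173 / 365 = -394.99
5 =5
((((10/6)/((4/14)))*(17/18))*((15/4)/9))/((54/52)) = 38675/17496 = 2.21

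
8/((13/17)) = 136/13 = 10.46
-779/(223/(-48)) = 37392/223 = 167.68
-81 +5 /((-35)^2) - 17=-24009 /245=-98.00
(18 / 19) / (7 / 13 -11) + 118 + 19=136.91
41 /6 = 6.83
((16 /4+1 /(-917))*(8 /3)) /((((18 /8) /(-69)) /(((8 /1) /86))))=-10795648 /354879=-30.42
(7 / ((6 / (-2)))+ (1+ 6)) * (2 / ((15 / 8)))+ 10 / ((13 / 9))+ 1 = 7547 / 585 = 12.90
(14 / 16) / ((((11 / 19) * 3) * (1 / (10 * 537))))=119035 / 44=2705.34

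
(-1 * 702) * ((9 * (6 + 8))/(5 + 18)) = -88452/23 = -3845.74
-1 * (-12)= 12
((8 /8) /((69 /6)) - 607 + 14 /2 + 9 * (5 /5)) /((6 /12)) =-27182 /23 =-1181.83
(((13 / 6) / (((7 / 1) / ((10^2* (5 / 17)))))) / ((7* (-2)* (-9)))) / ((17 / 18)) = 3250 / 42483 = 0.08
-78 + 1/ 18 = -1403/ 18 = -77.94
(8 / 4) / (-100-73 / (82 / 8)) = -41 / 2196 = -0.02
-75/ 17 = -4.41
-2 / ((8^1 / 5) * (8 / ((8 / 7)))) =-5 / 28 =-0.18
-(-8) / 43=0.19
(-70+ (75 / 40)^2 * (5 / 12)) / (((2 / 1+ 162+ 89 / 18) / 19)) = -3000195 / 389248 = -7.71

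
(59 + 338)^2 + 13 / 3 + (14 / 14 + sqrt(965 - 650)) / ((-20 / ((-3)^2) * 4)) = 157611.22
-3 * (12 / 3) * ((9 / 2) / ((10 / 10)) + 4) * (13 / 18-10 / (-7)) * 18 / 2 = -1974.43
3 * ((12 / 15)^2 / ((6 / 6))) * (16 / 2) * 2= 768 / 25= 30.72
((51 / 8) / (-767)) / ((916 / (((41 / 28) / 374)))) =-123 / 3462274816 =-0.00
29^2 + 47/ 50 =42097/ 50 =841.94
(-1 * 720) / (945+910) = -144 / 371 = -0.39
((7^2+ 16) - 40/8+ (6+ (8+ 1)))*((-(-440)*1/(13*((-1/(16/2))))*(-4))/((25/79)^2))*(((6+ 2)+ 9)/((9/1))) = 298769152/195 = 1532149.50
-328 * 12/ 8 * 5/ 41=-60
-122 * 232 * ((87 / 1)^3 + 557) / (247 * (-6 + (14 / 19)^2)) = 35442665056 / 2561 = 13839385.03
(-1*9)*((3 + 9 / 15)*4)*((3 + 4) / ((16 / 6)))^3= -750141 / 320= -2344.19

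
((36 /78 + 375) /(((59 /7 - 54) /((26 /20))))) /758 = -34167 /2418020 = -0.01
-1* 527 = -527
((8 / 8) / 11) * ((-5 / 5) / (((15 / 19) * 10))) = -19 / 1650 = -0.01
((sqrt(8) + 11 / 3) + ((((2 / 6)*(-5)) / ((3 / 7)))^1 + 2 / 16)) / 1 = -7 / 72 + 2*sqrt(2) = 2.73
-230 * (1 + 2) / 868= -0.79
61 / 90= 0.68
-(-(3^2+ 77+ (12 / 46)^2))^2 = -2072980900 / 279841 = -7407.71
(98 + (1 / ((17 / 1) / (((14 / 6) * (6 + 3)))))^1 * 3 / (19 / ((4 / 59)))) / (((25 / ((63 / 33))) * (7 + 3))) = 19612299 / 26203375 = 0.75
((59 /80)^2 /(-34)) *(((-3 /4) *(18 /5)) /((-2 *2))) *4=-0.04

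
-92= -92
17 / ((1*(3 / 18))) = 102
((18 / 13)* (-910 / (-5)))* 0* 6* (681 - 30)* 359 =0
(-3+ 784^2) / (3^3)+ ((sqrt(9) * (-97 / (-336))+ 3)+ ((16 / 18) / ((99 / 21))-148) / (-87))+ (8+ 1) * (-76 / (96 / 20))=65484681799 / 2893968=22627.99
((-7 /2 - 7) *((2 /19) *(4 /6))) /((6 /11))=-77 /57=-1.35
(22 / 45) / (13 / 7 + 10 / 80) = 1232 / 4995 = 0.25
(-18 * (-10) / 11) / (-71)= -180 / 781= -0.23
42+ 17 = 59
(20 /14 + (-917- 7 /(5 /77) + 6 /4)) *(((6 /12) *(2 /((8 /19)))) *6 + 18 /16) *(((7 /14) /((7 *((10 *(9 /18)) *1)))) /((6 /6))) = -8798313 /39200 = -224.45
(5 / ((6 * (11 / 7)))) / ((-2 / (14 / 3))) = -245 / 198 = -1.24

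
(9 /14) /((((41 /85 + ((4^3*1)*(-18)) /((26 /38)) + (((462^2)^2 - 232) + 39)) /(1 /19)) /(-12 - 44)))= -9945 /239124333189823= -0.00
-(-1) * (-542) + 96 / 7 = -3698 / 7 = -528.29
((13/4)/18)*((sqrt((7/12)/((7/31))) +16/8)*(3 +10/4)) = 143*sqrt(93)/864 +143/72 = 3.58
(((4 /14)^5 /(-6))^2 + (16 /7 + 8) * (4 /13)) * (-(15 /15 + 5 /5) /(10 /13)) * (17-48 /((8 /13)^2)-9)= 977.14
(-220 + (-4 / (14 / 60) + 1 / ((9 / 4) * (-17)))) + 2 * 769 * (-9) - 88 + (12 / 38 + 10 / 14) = -288266761 / 20349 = -14166.14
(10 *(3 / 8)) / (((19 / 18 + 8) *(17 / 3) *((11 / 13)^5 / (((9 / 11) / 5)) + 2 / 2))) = 1353362985 / 67609307564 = 0.02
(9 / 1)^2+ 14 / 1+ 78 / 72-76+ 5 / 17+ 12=6605 / 204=32.38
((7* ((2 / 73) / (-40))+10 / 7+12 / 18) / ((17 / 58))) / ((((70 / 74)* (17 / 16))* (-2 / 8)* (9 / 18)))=-4401394496 / 77531475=-56.77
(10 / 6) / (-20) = -1 / 12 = -0.08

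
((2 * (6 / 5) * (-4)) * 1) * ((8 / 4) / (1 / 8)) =-153.60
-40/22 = -20/11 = -1.82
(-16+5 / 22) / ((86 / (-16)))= 1388 / 473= 2.93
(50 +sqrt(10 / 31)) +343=sqrt(310) / 31 +393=393.57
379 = 379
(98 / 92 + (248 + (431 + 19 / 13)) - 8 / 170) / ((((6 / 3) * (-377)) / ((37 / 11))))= -1281665681 / 421584020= -3.04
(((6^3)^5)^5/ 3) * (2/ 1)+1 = 15319779685015179572310740508353720698584171210699737923585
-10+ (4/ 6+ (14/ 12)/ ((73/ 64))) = -1820/ 219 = -8.31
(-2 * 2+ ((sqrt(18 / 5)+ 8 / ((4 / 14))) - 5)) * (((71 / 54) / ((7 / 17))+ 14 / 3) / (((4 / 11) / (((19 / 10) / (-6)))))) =-11797841 / 90720 - 620939 * sqrt(10) / 151200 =-143.03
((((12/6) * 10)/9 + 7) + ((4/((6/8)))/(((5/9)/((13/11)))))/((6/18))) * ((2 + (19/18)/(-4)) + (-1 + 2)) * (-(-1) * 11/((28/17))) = 10244591/12960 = 790.48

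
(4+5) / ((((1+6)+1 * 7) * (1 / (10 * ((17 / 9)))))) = 85 / 7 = 12.14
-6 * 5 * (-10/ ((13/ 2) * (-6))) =-7.69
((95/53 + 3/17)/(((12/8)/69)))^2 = 6659212816/811801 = 8203.01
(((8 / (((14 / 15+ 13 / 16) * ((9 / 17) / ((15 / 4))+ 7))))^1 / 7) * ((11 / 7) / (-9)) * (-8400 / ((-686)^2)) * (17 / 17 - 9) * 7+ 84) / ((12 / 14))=97.98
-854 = -854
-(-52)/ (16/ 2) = 13/ 2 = 6.50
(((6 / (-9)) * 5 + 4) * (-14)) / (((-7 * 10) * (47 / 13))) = 26 / 705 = 0.04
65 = 65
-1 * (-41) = 41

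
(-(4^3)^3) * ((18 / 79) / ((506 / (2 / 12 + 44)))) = -104202240 / 19987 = -5213.50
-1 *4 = -4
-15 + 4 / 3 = -41 / 3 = -13.67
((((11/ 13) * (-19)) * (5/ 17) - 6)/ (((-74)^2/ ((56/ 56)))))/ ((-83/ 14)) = 16597/ 50223134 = 0.00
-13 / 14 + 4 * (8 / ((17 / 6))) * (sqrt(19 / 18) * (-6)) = -192 * sqrt(38) / 17 - 13 / 14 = -70.55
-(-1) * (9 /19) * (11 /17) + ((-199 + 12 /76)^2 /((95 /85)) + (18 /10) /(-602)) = 12416293543723 /350975030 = 35376.57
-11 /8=-1.38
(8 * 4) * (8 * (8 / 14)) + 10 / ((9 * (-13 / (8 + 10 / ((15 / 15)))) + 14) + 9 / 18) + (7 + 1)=4355 / 28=155.54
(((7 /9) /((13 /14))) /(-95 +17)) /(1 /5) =-245 /4563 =-0.05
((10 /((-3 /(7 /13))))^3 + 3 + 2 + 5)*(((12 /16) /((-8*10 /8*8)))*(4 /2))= -25019 /316368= -0.08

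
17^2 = 289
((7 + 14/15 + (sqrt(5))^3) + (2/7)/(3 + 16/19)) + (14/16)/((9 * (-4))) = 5874499/735840 + 5 * sqrt(5) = 19.16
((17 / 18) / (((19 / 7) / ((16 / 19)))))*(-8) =-7616 / 3249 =-2.34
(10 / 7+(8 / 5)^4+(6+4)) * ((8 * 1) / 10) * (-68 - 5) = -22972224 / 21875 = -1050.16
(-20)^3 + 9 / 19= -151991 / 19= -7999.53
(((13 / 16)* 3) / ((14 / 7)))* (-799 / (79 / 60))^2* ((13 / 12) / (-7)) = -24275198025 / 349496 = -69457.73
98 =98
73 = 73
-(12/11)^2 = -144/121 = -1.19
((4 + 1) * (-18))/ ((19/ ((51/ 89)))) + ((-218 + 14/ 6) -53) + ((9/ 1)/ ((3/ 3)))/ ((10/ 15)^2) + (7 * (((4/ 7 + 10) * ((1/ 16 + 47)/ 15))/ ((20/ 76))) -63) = 576428719/ 1014600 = 568.13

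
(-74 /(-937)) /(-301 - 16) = -74 /297029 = -0.00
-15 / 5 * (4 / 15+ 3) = -49 / 5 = -9.80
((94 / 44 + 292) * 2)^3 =270965625111 / 1331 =203580484.68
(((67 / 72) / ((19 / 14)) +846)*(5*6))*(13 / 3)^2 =489367385 / 1026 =476966.26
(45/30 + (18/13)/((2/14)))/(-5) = -291/130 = -2.24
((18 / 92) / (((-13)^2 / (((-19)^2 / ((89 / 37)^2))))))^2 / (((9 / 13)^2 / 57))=13921824533817 / 22436876350564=0.62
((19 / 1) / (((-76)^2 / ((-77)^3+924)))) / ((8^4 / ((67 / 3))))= -30525803 / 3735552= -8.17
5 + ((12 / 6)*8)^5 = 1048581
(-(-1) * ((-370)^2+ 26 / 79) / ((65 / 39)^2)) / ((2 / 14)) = 681352938 / 1975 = 344988.83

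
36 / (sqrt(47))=36* sqrt(47) / 47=5.25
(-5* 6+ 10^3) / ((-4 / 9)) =-4365 / 2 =-2182.50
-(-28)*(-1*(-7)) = 196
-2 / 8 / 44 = -0.01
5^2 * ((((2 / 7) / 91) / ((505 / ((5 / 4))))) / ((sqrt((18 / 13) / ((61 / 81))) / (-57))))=-475 * sqrt(1586) / 2316132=-0.01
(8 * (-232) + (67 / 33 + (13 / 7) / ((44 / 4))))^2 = 183379219984 / 53361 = 3436577.65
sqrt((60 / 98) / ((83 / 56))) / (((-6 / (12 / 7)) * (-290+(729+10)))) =-8 * sqrt(8715) / 1826083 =-0.00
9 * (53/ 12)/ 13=159/ 52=3.06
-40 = -40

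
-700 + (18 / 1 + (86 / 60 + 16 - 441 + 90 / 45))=-1103.57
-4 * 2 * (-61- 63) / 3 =992 / 3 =330.67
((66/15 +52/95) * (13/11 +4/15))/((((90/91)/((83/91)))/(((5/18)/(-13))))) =-932339/6602310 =-0.14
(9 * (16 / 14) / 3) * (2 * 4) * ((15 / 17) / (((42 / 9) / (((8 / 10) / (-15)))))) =-1152 / 4165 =-0.28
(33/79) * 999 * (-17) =-560439/79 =-7094.16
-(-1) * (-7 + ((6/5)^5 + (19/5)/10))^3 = -70.53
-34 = -34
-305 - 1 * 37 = -342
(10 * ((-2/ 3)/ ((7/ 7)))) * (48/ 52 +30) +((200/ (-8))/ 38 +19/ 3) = -297109/ 1482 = -200.48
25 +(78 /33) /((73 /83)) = 22233 /803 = 27.69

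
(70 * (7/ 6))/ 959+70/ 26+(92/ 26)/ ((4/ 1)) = 39133/ 10686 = 3.66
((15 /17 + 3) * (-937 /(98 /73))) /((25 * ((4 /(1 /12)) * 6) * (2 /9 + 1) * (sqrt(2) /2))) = -205203 * sqrt(2) /666400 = -0.44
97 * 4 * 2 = 776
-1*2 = -2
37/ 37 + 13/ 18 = 31/ 18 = 1.72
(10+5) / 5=3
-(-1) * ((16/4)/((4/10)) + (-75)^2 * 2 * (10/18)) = 6260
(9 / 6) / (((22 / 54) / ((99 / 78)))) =243 / 52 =4.67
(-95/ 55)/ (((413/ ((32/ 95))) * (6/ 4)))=-64/ 68145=-0.00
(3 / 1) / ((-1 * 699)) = -1 / 233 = -0.00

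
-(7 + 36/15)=-47/5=-9.40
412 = 412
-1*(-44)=44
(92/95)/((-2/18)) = -828/95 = -8.72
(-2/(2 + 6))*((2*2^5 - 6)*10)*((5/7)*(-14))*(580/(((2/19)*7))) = 1141357.14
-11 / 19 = -0.58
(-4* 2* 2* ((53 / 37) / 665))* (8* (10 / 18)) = -6784 / 44289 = -0.15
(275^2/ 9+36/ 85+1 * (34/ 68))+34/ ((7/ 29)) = 91512221/ 10710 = 8544.56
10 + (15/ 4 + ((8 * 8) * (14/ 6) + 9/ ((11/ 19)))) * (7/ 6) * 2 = 403.47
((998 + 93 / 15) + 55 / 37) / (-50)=-93026 / 4625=-20.11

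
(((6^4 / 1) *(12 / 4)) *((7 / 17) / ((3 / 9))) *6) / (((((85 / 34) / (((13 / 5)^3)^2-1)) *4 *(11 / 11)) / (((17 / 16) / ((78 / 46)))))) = 564683854896 / 1015625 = 555996.41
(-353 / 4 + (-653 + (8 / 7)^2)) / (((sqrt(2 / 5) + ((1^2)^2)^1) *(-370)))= 48343 / 14504 - 48343 *sqrt(10) / 72520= 1.23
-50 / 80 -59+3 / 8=-237 / 4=-59.25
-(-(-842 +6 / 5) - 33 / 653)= -2745047 / 3265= -840.75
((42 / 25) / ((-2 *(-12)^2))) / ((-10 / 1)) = 7 / 12000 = 0.00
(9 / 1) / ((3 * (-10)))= -3 / 10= -0.30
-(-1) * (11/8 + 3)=35/8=4.38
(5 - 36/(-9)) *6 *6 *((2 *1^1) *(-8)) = -5184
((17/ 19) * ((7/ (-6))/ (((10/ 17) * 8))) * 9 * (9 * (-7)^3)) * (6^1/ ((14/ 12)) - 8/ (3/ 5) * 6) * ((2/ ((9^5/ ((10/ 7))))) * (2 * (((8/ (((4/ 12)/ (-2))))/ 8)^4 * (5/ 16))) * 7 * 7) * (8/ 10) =-363597836/ 513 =-708767.71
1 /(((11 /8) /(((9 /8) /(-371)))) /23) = -207 /4081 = -0.05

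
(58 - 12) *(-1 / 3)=-46 / 3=-15.33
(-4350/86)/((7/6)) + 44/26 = -163028/3913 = -41.66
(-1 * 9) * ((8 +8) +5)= -189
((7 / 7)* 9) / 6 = 3 / 2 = 1.50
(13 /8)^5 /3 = 371293 /98304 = 3.78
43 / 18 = 2.39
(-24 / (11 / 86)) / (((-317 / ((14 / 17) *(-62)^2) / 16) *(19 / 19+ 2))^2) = -510095195373568 / 958363593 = -532256.44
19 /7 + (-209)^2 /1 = 305786 /7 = 43683.71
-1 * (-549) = 549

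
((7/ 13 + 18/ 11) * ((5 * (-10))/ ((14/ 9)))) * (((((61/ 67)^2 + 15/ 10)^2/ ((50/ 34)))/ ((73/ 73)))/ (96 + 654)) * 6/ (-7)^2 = -424543567527/ 10085636060500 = -0.04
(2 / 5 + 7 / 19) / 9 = 73 / 855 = 0.09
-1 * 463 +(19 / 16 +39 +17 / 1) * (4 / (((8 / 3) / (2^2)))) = -959 / 8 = -119.88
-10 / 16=-0.62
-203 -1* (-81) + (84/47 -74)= -9128/47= -194.21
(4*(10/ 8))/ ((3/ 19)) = 95/ 3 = 31.67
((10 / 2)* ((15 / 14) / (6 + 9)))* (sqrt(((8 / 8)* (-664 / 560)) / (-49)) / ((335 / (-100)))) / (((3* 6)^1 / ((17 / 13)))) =-85* sqrt(5810) / 5377554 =-0.00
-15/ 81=-5/ 27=-0.19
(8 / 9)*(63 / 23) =56 / 23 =2.43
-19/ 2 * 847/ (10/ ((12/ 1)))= -48279/ 5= -9655.80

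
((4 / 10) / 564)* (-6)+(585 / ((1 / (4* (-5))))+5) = -11695.00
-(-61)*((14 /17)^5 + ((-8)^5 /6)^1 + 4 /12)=-472951376433 /1419857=-333097.89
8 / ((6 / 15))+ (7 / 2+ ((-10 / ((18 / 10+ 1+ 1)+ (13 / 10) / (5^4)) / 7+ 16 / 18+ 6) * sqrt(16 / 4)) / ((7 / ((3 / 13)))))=23.93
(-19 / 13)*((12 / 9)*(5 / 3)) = -3.25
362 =362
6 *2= 12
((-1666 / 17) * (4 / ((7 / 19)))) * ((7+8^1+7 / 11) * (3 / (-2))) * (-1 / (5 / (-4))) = 1098048 / 55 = 19964.51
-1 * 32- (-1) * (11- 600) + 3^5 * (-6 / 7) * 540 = -791667 / 7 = -113095.29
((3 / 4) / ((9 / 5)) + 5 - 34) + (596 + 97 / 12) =1151 / 2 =575.50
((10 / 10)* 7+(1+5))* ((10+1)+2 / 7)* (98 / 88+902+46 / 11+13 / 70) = 1435254067 / 10780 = 133140.45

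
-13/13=-1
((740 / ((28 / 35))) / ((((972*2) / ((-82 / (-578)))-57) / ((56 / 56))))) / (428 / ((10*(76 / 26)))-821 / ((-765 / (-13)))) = 183746625 / 1871643748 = 0.10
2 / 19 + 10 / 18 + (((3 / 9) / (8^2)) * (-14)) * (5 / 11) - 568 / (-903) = 22768433 / 18117792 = 1.26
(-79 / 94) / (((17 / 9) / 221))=-9243 / 94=-98.33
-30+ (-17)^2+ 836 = 1095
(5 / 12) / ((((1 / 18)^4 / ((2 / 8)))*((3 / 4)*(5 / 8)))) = 23328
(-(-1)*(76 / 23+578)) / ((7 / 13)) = 24830 / 23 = 1079.57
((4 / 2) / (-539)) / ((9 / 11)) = -2 / 441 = -0.00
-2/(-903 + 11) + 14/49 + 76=238171/3122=76.29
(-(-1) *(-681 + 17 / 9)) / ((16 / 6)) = -764 / 3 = -254.67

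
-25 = -25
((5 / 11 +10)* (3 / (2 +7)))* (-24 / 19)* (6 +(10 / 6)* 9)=-19320 / 209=-92.44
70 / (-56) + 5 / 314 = -775 / 628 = -1.23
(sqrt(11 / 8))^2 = 11 / 8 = 1.38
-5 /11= -0.45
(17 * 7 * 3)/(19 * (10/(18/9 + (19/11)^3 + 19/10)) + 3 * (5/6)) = 28678762/1886765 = 15.20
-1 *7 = -7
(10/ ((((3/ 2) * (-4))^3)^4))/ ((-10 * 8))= -1/ 17414258688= -0.00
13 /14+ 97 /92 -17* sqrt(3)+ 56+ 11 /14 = 37847 /644 -17* sqrt(3) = 29.32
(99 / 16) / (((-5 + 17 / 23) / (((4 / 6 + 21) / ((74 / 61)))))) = -3009435 / 116032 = -25.94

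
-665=-665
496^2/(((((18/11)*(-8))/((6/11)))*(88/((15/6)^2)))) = -24025/33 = -728.03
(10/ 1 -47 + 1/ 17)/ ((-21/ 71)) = 44588/ 357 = 124.90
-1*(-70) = 70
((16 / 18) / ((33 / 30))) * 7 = 560 / 99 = 5.66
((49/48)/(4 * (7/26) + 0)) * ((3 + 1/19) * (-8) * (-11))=29029/114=254.64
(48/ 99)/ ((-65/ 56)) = -896/ 2145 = -0.42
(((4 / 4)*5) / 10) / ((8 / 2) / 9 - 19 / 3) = -0.08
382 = 382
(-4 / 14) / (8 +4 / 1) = -0.02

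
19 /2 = 9.50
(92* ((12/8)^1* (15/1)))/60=69/2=34.50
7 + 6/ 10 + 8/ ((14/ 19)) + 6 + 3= 961/ 35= 27.46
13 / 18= 0.72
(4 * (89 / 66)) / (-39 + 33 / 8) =-0.15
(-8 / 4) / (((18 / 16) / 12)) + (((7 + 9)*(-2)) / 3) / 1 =-32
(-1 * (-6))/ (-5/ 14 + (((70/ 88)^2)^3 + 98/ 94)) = 14323963551744/ 2241088165153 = 6.39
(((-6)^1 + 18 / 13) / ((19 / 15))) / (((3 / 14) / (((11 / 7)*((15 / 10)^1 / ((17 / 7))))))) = -69300 / 4199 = -16.50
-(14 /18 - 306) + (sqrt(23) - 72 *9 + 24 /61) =-187969 /549 + sqrt(23) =-337.59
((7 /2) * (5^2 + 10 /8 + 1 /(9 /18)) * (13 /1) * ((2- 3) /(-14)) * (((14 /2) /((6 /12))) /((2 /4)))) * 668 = 1717261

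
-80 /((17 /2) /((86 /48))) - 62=-4022 /51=-78.86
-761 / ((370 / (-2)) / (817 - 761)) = 42616 / 185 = 230.36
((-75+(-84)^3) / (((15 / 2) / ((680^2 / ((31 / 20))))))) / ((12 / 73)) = -13339582467200 / 93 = -143436370615.05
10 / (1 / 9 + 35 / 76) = 6840 / 391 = 17.49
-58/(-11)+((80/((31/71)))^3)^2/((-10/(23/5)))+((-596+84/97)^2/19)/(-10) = -151882453808567428291343772282/8726295630582805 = -17405146494953.62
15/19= 0.79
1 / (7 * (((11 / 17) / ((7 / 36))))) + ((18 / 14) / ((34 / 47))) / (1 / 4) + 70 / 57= 7503301 / 895356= 8.38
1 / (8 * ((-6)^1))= -1 / 48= -0.02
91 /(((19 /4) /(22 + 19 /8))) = 17745 /38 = 466.97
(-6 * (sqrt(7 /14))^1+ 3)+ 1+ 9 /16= 73 /16-3 * sqrt(2)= 0.32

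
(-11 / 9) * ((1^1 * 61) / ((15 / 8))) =-5368 / 135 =-39.76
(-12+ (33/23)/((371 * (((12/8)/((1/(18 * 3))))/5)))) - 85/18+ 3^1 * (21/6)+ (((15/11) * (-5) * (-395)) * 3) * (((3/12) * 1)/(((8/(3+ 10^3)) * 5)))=4106981036947/81097632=50642.43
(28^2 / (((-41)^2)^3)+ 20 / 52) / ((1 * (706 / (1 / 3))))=7916843799 / 43596456723898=0.00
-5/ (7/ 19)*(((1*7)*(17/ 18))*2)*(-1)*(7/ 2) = 11305/ 18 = 628.06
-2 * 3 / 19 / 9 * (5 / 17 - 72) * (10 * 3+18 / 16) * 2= 101177 / 646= 156.62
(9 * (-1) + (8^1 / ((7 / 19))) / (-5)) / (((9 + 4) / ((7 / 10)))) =-467 / 650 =-0.72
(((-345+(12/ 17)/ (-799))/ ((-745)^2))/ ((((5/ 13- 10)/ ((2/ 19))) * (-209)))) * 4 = -487359288/ 3742123758415625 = -0.00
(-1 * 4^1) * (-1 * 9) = 36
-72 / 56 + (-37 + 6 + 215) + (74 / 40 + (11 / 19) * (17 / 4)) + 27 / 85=4235813 / 22610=187.34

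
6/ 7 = 0.86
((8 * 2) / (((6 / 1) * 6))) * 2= 8 / 9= 0.89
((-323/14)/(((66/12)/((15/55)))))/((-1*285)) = 17/4235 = 0.00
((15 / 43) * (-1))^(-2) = 1849 / 225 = 8.22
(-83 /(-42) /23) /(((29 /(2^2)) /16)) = 2656 /14007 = 0.19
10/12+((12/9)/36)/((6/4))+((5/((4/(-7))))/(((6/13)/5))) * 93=-5711969/648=-8814.77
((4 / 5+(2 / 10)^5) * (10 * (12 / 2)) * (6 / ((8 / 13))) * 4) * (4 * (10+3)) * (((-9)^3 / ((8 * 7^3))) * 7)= -5546262618 / 30625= -181102.45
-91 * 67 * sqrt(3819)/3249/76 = -6097 * sqrt(3819)/246924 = -1.53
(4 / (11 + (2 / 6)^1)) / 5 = 0.07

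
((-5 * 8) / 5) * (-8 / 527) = 64 / 527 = 0.12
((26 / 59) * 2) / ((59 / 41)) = 2132 / 3481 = 0.61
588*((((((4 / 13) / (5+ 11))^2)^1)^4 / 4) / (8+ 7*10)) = 49 / 1389952941817856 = 0.00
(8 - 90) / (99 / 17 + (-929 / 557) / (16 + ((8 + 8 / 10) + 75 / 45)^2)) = -10967081021 / 777090591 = -14.11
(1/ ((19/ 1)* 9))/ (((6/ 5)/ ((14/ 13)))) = 35/ 6669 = 0.01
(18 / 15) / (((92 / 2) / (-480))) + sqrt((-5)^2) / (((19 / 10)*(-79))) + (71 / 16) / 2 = -11418883 / 1104736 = -10.34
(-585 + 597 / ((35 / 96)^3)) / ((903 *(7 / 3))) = 5.57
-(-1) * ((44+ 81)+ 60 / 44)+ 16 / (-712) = 123688 / 979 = 126.34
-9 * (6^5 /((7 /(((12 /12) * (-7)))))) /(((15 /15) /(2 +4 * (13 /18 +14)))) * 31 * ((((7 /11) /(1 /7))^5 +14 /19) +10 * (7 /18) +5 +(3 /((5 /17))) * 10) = 754098703398889344 /3059969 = 246439981385.07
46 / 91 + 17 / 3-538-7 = -147100 / 273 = -538.83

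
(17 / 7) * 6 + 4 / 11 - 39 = -1853 / 77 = -24.06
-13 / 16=-0.81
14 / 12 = 7 / 6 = 1.17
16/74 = 8/37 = 0.22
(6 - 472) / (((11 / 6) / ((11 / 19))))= -2796 / 19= -147.16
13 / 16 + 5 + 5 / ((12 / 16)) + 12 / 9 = 221 / 16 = 13.81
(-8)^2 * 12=768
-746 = -746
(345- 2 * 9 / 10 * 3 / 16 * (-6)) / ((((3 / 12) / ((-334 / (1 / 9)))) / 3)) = -62589429 / 5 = -12517885.80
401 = 401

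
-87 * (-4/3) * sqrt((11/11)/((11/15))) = 116 * sqrt(165)/11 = 135.46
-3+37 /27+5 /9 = -29 /27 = -1.07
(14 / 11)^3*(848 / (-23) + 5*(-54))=-19367152 / 30613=-632.64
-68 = -68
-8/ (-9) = 8/ 9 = 0.89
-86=-86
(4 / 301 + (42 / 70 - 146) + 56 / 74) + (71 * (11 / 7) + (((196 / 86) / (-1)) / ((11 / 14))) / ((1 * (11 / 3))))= -228074764 / 6737885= -33.85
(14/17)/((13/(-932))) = -13048/221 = -59.04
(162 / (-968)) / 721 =-81 / 348964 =-0.00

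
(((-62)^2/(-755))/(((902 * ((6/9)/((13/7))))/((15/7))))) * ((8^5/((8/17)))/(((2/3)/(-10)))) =117438197760/3336949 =35193.29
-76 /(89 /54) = -4104 /89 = -46.11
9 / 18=1 / 2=0.50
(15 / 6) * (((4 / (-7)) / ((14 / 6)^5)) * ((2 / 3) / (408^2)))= -45 / 544008976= -0.00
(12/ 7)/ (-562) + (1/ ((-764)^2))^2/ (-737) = -1506579912281519/ 493907114575646464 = -0.00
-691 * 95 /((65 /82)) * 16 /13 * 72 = -1240217856 /169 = -7338567.20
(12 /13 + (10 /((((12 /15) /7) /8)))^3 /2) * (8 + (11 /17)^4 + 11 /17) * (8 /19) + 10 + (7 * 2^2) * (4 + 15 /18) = 39427486022756908 /61889061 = 637067122.78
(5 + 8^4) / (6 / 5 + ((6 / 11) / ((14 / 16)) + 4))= 1578885 / 2242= 704.23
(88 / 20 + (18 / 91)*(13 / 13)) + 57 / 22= 71959 / 10010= 7.19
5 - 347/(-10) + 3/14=1397/35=39.91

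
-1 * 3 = -3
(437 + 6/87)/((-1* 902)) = -12675/26158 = -0.48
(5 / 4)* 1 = 5 / 4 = 1.25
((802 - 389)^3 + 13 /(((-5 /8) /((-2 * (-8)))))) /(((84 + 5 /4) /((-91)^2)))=11667045284804 /1705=6842841809.27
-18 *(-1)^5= 18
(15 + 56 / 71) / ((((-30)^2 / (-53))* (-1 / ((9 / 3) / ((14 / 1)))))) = 59413 / 298200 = 0.20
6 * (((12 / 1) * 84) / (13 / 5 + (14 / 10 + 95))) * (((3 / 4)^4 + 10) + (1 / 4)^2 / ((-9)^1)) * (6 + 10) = 332542 / 33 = 10077.03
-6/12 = -1/2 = -0.50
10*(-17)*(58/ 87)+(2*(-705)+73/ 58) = -264841/ 174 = -1522.07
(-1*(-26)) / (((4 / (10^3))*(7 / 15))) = 97500 / 7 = 13928.57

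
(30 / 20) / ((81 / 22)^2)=242 / 2187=0.11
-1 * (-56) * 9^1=504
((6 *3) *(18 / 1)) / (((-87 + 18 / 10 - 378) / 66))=-8910 / 193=-46.17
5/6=0.83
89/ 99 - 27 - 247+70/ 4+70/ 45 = -5589/ 22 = -254.05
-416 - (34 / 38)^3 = -2858257 / 6859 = -416.72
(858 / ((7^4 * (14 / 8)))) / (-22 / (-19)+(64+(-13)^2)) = 0.00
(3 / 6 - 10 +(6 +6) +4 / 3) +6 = 59 / 6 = 9.83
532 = 532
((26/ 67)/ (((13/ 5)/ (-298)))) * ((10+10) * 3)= -178800/ 67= -2668.66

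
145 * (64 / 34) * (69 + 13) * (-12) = -4565760 / 17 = -268574.12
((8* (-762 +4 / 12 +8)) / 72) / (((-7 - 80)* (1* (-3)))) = -2261 / 7047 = -0.32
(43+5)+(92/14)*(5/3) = 1238/21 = 58.95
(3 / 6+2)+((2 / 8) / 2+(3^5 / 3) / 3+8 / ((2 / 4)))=365 / 8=45.62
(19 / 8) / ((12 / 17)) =323 / 96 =3.36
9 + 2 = 11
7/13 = 0.54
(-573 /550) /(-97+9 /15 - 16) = 0.01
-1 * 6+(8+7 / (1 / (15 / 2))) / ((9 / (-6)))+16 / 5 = -647 / 15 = -43.13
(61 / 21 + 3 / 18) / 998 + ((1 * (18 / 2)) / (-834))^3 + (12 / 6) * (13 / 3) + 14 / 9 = 6906396055219 / 675422436024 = 10.23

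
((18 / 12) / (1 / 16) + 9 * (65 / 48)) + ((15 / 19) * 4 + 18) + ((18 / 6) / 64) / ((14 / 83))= 980979 / 17024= 57.62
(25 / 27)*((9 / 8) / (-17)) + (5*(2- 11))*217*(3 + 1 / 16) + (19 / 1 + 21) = -24370145 / 816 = -29865.37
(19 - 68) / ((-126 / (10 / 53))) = 35 / 477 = 0.07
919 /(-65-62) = -919 /127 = -7.24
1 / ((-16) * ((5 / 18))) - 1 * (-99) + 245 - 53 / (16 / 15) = 23527 / 80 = 294.09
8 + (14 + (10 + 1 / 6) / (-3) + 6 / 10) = 1729 / 90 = 19.21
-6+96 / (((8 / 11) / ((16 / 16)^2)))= 126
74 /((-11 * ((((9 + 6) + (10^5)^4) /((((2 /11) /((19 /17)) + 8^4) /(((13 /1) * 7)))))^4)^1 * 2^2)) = -0.00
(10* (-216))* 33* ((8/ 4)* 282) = -40201920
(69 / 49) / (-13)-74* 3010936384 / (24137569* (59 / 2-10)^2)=-43865483908073 / 1798948880001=-24.38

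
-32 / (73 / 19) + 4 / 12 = -1751 / 219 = -8.00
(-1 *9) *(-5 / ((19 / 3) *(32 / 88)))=1485 / 76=19.54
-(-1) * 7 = 7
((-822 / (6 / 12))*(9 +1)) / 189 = -5480 / 63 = -86.98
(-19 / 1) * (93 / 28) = -1767 / 28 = -63.11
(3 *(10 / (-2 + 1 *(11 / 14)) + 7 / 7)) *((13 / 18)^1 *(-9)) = 4797 / 34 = 141.09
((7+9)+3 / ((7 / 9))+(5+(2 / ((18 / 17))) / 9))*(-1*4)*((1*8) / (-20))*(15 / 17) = 113704 / 3213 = 35.39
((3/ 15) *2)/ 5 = 2/ 25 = 0.08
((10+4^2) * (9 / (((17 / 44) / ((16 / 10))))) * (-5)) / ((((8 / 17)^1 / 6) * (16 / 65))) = -250965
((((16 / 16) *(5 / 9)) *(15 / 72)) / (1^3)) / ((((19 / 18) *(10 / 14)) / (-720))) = -2100 / 19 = -110.53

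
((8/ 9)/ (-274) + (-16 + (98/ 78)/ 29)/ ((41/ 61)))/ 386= -452518165/ 7356573666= -0.06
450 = 450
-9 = -9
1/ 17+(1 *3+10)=222/ 17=13.06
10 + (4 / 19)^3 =68654 / 6859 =10.01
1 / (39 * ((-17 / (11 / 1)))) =-11 / 663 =-0.02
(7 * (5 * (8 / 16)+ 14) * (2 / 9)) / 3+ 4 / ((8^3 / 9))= 8.63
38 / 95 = 2 / 5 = 0.40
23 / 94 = 0.24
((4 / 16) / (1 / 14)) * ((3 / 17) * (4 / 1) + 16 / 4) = 280 / 17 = 16.47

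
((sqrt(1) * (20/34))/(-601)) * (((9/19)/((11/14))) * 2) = -2520/2135353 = -0.00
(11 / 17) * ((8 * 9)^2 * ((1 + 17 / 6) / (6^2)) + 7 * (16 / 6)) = 18832 / 51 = 369.25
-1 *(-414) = 414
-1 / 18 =-0.06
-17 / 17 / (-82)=1 / 82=0.01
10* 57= 570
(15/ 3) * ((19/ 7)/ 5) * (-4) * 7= -76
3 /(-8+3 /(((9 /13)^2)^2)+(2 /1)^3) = 6561 /28561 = 0.23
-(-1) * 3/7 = 3/7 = 0.43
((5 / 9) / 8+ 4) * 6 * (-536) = -39262 / 3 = -13087.33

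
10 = 10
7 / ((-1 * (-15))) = 7 / 15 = 0.47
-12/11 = -1.09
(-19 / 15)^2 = 1.60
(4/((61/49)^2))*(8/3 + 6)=249704/11163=22.37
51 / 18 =17 / 6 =2.83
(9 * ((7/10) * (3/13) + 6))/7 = 7209/910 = 7.92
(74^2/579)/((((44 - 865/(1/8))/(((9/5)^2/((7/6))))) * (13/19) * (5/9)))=-4213782/419316625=-0.01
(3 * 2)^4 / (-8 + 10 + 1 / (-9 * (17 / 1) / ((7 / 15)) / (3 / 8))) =7931520 / 12233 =648.37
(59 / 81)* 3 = 59 / 27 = 2.19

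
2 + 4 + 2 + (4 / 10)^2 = 204 / 25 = 8.16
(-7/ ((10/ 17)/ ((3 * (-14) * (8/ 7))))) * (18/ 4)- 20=12752/ 5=2550.40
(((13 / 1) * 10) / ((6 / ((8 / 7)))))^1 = 520 / 21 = 24.76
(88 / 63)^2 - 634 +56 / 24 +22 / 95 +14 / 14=-236973022 / 377055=-628.48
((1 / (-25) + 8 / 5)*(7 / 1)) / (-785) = -273 / 19625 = -0.01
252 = 252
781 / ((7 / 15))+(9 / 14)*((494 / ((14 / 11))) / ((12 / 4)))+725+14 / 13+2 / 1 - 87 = 3054825 / 1274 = 2397.82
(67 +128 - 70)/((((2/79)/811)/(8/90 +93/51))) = 2343323675/306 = 7657920.51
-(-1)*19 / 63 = 19 / 63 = 0.30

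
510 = 510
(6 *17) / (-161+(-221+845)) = 0.22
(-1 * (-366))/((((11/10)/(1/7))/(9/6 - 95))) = -31110/7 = -4444.29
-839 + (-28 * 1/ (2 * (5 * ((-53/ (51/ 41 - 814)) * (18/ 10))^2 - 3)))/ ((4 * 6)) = -163806344469133/ 195286304232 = -838.80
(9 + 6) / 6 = 5 / 2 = 2.50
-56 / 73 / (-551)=56 / 40223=0.00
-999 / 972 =-37 / 36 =-1.03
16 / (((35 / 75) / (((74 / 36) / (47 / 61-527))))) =-4514 / 33705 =-0.13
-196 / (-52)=49 / 13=3.77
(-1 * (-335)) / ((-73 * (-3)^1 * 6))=335 / 1314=0.25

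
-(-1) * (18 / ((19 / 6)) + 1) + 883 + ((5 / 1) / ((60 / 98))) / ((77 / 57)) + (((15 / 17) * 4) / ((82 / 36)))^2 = 182381731935 / 203068162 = 898.13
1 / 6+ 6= 37 / 6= 6.17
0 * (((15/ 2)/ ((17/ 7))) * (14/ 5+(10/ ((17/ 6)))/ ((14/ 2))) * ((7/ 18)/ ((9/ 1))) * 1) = 0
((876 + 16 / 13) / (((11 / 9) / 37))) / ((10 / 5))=1898766 / 143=13278.08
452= 452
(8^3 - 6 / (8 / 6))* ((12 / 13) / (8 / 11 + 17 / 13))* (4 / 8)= 115.10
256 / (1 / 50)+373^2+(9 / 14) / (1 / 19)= 2127177 / 14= 151941.21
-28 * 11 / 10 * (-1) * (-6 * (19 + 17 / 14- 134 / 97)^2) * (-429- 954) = 5970317128875 / 65863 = 90647512.70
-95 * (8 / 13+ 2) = -3230 / 13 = -248.46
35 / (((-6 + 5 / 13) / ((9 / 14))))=-585 / 146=-4.01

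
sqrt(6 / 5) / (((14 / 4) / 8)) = 16 * sqrt(30) / 35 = 2.50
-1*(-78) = 78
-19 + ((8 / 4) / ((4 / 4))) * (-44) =-107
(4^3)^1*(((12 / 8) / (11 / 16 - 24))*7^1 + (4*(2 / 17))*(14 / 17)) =-433664 / 107797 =-4.02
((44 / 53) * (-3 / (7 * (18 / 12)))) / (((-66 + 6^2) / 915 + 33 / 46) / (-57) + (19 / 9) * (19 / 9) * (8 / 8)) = -380022192 / 7121154677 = -0.05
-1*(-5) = 5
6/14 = 3/7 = 0.43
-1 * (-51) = 51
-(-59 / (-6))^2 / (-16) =3481 / 576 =6.04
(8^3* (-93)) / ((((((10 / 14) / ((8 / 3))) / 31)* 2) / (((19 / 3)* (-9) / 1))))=785283072 / 5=157056614.40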